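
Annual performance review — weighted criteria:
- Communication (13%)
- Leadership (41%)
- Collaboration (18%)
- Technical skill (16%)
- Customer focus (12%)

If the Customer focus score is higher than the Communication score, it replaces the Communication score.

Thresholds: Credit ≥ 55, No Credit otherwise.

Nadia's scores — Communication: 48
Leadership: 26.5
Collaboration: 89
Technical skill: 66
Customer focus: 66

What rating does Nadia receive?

No Credit

Customer focus (66) > Communication (48), so Communication counts as 66.
Weighted total:
  Communication 66 × 0.13 = 8.58
  Leadership 26.5 × 0.41 = 10.865
  Collaboration 89 × 0.18 = 16.02
  Technical skill 66 × 0.16 = 10.56
  Customer focus 66 × 0.12 = 7.92
Sum = 53.945
53.945 < 55 → No Credit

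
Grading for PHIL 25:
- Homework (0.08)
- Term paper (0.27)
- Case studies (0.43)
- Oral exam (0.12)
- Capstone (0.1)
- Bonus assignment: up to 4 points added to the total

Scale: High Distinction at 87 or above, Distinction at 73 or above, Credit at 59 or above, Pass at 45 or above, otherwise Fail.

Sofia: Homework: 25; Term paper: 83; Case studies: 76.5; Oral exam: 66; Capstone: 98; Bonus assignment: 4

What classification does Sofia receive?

Distinction

Weighted total:
  Homework 25 × 0.08 = 2
  Term paper 83 × 0.27 = 22.41
  Case studies 76.5 × 0.43 = 32.895
  Oral exam 66 × 0.12 = 7.92
  Capstone 98 × 0.1 = 9.8
Sum = 75.025
Bonus assignment: 75.025 + 4 = 79.025
79.025 is ≥ 73 and < 87 → Distinction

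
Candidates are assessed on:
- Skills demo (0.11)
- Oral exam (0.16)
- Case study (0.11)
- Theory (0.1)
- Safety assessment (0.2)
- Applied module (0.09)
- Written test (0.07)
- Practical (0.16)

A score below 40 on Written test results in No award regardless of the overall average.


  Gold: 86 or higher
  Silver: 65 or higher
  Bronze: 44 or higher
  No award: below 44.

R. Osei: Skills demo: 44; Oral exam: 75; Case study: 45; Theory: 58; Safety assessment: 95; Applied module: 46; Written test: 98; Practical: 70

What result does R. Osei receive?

Written test score 98 ≥ 40: minimum met.
Weighted total:
  Skills demo 44 × 0.11 = 4.84
  Oral exam 75 × 0.16 = 12
  Case study 45 × 0.11 = 4.95
  Theory 58 × 0.1 = 5.8
  Safety assessment 95 × 0.2 = 19
  Applied module 46 × 0.09 = 4.14
  Written test 98 × 0.07 = 6.86
  Practical 70 × 0.16 = 11.2
Sum = 68.79
68.79 is ≥ 65 and < 86 → Silver

Silver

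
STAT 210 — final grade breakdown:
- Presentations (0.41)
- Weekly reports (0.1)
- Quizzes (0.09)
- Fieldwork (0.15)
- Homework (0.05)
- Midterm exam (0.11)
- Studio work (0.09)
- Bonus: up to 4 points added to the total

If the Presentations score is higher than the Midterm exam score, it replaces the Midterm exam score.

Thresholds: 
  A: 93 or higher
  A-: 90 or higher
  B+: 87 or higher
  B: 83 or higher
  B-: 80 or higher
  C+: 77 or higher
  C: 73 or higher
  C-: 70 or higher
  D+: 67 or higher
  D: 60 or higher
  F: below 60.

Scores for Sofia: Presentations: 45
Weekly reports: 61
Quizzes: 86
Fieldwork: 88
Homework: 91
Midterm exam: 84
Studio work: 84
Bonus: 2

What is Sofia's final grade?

Presentations (45) ≤ Midterm exam (84), so Midterm exam stays at 84.
Weighted total:
  Presentations 45 × 0.41 = 18.45
  Weekly reports 61 × 0.1 = 6.1
  Quizzes 86 × 0.09 = 7.74
  Fieldwork 88 × 0.15 = 13.2
  Homework 91 × 0.05 = 4.55
  Midterm exam 84 × 0.11 = 9.24
  Studio work 84 × 0.09 = 7.56
Sum = 66.84
Bonus: 66.84 + 2 = 68.84
68.84 is ≥ 67 and < 70 → D+

D+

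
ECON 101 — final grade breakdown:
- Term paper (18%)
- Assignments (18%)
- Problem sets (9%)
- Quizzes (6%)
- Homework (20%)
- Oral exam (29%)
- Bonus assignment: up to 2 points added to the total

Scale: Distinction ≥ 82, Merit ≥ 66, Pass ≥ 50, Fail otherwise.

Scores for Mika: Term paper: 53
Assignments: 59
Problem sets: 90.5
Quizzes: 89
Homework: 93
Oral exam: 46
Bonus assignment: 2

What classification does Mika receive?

Merit

Weighted total:
  Term paper 53 × 0.18 = 9.54
  Assignments 59 × 0.18 = 10.62
  Problem sets 90.5 × 0.09 = 8.145
  Quizzes 89 × 0.06 = 5.34
  Homework 93 × 0.2 = 18.6
  Oral exam 46 × 0.29 = 13.34
Sum = 65.585
Bonus assignment: 65.585 + 2 = 67.585
67.585 is ≥ 66 and < 82 → Merit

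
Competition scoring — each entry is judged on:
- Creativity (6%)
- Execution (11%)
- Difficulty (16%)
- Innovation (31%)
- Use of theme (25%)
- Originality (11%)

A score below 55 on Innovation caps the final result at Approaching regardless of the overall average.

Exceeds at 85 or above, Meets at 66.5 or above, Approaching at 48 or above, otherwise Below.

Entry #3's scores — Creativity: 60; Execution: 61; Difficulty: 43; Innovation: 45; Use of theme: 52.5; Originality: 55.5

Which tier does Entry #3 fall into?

Approaching

Innovation score 45 < 55: minimum not met.
Weighted total:
  Creativity 60 × 0.06 = 3.6
  Execution 61 × 0.11 = 6.71
  Difficulty 43 × 0.16 = 6.88
  Innovation 45 × 0.31 = 13.95
  Use of theme 52.5 × 0.25 = 13.125
  Originality 55.5 × 0.11 = 6.105
Sum = 50.37
50.37 would be Approaching; cap at Approaching applies → Approaching.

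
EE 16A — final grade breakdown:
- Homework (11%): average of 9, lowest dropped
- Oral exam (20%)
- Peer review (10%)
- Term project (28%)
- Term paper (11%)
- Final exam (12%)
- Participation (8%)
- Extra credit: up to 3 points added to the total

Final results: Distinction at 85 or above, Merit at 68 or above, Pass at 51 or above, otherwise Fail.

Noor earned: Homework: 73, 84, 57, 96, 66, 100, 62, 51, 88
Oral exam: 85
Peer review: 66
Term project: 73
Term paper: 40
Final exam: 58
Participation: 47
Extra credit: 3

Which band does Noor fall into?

Merit

Homework: drop 51 → average of remaining 8 = 626/8 = 78.25
Weighted total:
  Homework 78.25 × 0.11 = 8.6075
  Oral exam 85 × 0.2 = 17
  Peer review 66 × 0.1 = 6.6
  Term project 73 × 0.28 = 20.44
  Term paper 40 × 0.11 = 4.4
  Final exam 58 × 0.12 = 6.96
  Participation 47 × 0.08 = 3.76
Sum = 67.7675
Extra credit: 67.7675 + 3 = 70.7675
70.7675 is ≥ 68 and < 85 → Merit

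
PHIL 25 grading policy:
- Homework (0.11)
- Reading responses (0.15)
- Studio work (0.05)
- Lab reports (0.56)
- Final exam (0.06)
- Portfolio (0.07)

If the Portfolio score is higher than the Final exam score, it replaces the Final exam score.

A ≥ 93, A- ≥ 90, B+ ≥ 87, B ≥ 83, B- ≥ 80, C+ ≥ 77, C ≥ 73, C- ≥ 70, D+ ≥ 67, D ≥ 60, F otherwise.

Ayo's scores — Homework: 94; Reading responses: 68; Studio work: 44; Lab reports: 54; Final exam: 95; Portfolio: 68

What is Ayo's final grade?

Portfolio (68) ≤ Final exam (95), so Final exam stays at 95.
Weighted total:
  Homework 94 × 0.11 = 10.34
  Reading responses 68 × 0.15 = 10.2
  Studio work 44 × 0.05 = 2.2
  Lab reports 54 × 0.56 = 30.24
  Final exam 95 × 0.06 = 5.7
  Portfolio 68 × 0.07 = 4.76
Sum = 63.44
63.44 is ≥ 60 and < 67 → D

D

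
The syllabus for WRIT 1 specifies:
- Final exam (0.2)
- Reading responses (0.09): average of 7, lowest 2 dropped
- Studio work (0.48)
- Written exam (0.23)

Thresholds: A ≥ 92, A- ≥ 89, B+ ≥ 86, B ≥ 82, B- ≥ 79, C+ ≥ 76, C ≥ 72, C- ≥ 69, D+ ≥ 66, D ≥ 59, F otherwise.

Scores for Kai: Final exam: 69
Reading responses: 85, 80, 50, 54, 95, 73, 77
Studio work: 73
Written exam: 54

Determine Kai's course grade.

D+

Reading responses: drop 50, 54 → average of remaining 5 = 410/5 = 82
Weighted total:
  Final exam 69 × 0.2 = 13.8
  Reading responses 82 × 0.09 = 7.38
  Studio work 73 × 0.48 = 35.04
  Written exam 54 × 0.23 = 12.42
Sum = 68.64
68.64 is ≥ 66 and < 69 → D+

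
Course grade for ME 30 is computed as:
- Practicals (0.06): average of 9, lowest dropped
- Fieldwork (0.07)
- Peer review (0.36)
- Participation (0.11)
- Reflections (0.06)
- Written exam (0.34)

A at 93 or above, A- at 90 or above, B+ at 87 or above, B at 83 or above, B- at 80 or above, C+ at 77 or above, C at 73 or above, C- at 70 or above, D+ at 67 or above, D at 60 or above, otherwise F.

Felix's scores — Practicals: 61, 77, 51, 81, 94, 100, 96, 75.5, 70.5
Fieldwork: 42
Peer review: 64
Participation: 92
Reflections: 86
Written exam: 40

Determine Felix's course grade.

F

Practicals: drop 51 → average of remaining 8 = 655/8 = 81.875
Weighted total:
  Practicals 81.875 × 0.06 = 4.9125
  Fieldwork 42 × 0.07 = 2.94
  Peer review 64 × 0.36 = 23.04
  Participation 92 × 0.11 = 10.12
  Reflections 86 × 0.06 = 5.16
  Written exam 40 × 0.34 = 13.6
Sum = 59.7725
59.7725 < 60 → F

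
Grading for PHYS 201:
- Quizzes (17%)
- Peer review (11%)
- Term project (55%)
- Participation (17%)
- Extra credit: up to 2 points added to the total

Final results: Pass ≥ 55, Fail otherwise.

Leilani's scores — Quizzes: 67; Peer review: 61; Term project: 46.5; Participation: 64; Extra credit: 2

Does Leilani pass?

Weighted total:
  Quizzes 67 × 0.17 = 11.39
  Peer review 61 × 0.11 = 6.71
  Term project 46.5 × 0.55 = 25.575
  Participation 64 × 0.17 = 10.88
Sum = 54.555
Extra credit: 54.555 + 2 = 56.555
56.555 ≥ 55 → Pass

Pass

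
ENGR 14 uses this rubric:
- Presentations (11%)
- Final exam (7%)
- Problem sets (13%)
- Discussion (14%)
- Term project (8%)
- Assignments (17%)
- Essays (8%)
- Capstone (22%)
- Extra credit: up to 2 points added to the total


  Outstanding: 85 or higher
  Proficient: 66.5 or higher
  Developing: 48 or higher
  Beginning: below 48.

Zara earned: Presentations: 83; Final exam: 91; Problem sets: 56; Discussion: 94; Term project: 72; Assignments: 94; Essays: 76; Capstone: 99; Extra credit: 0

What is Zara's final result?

Weighted total:
  Presentations 83 × 0.11 = 9.13
  Final exam 91 × 0.07 = 6.37
  Problem sets 56 × 0.13 = 7.28
  Discussion 94 × 0.14 = 13.16
  Term project 72 × 0.08 = 5.76
  Assignments 94 × 0.17 = 15.98
  Essays 76 × 0.08 = 6.08
  Capstone 99 × 0.22 = 21.78
Sum = 85.54
Extra credit: 85.54 + 0 = 85.54
85.54 ≥ 85 → Outstanding

Outstanding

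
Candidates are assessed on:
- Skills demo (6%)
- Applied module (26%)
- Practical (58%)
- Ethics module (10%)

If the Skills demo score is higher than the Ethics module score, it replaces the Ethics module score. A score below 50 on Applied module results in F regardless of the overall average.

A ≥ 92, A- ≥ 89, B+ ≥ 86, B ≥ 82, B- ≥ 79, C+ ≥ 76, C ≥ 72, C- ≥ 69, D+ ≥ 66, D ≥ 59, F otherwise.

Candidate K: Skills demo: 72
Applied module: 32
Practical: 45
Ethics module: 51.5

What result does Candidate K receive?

Skills demo (72) > Ethics module (51.5), so Ethics module counts as 72.
Applied module score 32 < 50: minimum not met.
Weighted total:
  Skills demo 72 × 0.06 = 4.32
  Applied module 32 × 0.26 = 8.32
  Practical 45 × 0.58 = 26.1
  Ethics module 72 × 0.1 = 7.2
Sum = 45.94
Because the Applied module minimum was not met, the result is F.

F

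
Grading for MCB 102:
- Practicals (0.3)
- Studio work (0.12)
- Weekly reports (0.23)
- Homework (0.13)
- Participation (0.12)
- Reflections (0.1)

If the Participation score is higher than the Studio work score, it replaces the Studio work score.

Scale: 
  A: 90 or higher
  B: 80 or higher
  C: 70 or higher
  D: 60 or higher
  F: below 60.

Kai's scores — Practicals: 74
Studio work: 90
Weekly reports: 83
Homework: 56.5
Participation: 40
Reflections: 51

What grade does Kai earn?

D

Participation (40) ≤ Studio work (90), so Studio work stays at 90.
Weighted total:
  Practicals 74 × 0.3 = 22.2
  Studio work 90 × 0.12 = 10.8
  Weekly reports 83 × 0.23 = 19.09
  Homework 56.5 × 0.13 = 7.345
  Participation 40 × 0.12 = 4.8
  Reflections 51 × 0.1 = 5.1
Sum = 69.335
69.335 is ≥ 60 and < 70 → D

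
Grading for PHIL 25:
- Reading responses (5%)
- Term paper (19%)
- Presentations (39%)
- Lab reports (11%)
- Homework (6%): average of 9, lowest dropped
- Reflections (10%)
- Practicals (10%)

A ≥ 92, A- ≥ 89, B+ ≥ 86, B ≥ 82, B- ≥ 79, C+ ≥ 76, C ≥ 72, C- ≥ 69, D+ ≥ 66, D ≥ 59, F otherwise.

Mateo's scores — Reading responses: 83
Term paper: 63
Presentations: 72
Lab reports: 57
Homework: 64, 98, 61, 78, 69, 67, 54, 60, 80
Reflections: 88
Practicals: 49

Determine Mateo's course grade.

D+

Homework: drop 54 → average of remaining 8 = 577/8 = 72.125
Weighted total:
  Reading responses 83 × 0.05 = 4.15
  Term paper 63 × 0.19 = 11.97
  Presentations 72 × 0.39 = 28.08
  Lab reports 57 × 0.11 = 6.27
  Homework 72.125 × 0.06 = 4.3275
  Reflections 88 × 0.1 = 8.8
  Practicals 49 × 0.1 = 4.9
Sum = 68.4975
68.4975 is ≥ 66 and < 69 → D+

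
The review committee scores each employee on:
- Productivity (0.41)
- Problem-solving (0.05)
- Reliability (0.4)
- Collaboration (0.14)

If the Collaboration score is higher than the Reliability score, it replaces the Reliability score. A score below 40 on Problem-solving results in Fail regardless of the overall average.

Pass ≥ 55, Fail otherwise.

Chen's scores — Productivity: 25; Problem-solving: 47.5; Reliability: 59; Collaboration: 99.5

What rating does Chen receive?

Pass

Collaboration (99.5) > Reliability (59), so Reliability counts as 99.5.
Problem-solving score 47.5 ≥ 40: minimum met.
Weighted total:
  Productivity 25 × 0.41 = 10.25
  Problem-solving 47.5 × 0.05 = 2.375
  Reliability 99.5 × 0.4 = 39.8
  Collaboration 99.5 × 0.14 = 13.93
Sum = 66.355
66.355 ≥ 55 → Pass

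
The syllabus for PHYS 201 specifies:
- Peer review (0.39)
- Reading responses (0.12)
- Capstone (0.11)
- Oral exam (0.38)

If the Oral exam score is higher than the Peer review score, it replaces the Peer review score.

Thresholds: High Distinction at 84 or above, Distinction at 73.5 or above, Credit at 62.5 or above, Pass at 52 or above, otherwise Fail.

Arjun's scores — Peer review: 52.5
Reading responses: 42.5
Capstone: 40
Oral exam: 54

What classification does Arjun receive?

Oral exam (54) > Peer review (52.5), so Peer review counts as 54.
Weighted total:
  Peer review 54 × 0.39 = 21.06
  Reading responses 42.5 × 0.12 = 5.1
  Capstone 40 × 0.11 = 4.4
  Oral exam 54 × 0.38 = 20.52
Sum = 51.08
51.08 < 52 → Fail

Fail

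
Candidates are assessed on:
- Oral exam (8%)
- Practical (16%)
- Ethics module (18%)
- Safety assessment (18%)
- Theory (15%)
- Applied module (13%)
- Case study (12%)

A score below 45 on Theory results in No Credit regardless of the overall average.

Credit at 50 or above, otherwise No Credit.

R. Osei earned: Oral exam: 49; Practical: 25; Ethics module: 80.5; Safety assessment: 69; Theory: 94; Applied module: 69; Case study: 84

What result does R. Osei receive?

Credit

Theory score 94 ≥ 45: minimum met.
Weighted total:
  Oral exam 49 × 0.08 = 3.92
  Practical 25 × 0.16 = 4
  Ethics module 80.5 × 0.18 = 14.49
  Safety assessment 69 × 0.18 = 12.42
  Theory 94 × 0.15 = 14.1
  Applied module 69 × 0.13 = 8.97
  Case study 84 × 0.12 = 10.08
Sum = 67.98
67.98 ≥ 50 → Credit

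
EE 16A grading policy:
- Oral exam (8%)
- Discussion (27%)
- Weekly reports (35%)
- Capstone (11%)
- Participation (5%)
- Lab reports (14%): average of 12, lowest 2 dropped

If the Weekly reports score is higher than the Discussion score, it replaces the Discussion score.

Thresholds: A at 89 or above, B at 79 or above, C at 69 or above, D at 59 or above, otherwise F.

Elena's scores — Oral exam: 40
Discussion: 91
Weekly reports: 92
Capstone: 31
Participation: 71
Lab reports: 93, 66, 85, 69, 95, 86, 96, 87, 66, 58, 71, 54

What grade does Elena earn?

Lab reports: drop 54, 58 → average of remaining 10 = 814/10 = 81.4
Weekly reports (92) > Discussion (91), so Discussion counts as 92.
Weighted total:
  Oral exam 40 × 0.08 = 3.2
  Discussion 92 × 0.27 = 24.84
  Weekly reports 92 × 0.35 = 32.2
  Capstone 31 × 0.11 = 3.41
  Participation 71 × 0.05 = 3.55
  Lab reports 81.4 × 0.14 = 11.396
Sum = 78.596
78.596 is ≥ 69 and < 79 → C

C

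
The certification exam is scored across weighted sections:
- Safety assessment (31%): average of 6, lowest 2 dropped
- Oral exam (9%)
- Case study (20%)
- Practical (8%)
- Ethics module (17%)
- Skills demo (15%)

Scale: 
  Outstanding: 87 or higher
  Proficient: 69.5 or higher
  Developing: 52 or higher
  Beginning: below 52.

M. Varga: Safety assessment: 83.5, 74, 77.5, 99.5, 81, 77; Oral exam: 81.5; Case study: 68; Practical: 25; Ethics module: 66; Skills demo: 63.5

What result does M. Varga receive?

Proficient

Safety assessment: drop 74, 77 → average of remaining 4 = 341.5/4 = 85.375
Weighted total:
  Safety assessment 85.375 × 0.31 = 26.46625
  Oral exam 81.5 × 0.09 = 7.335
  Case study 68 × 0.2 = 13.6
  Practical 25 × 0.08 = 2
  Ethics module 66 × 0.17 = 11.22
  Skills demo 63.5 × 0.15 = 9.525
Sum = 70.14625
70.14625 is ≥ 69.5 and < 87 → Proficient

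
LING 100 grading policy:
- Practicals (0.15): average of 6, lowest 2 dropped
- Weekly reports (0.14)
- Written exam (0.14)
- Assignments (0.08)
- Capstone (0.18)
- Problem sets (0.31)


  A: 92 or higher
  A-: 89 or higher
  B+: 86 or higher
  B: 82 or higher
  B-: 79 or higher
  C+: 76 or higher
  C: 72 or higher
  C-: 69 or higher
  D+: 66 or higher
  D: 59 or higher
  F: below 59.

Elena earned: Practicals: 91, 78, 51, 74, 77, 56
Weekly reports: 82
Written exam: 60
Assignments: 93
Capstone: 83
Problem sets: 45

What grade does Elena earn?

D+

Practicals: drop 51, 56 → average of remaining 4 = 320/4 = 80
Weighted total:
  Practicals 80 × 0.15 = 12
  Weekly reports 82 × 0.14 = 11.48
  Written exam 60 × 0.14 = 8.4
  Assignments 93 × 0.08 = 7.44
  Capstone 83 × 0.18 = 14.94
  Problem sets 45 × 0.31 = 13.95
Sum = 68.21
68.21 is ≥ 66 and < 69 → D+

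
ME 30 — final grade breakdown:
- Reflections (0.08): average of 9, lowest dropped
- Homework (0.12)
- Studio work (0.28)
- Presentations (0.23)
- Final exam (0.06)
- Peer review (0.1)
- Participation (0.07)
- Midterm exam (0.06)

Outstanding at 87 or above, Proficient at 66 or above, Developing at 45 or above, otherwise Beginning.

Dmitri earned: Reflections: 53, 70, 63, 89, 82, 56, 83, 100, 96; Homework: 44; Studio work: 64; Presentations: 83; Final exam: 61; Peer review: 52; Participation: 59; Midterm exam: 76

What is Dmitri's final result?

Proficient

Reflections: drop 53 → average of remaining 8 = 639/8 = 79.875
Weighted total:
  Reflections 79.875 × 0.08 = 6.39
  Homework 44 × 0.12 = 5.28
  Studio work 64 × 0.28 = 17.92
  Presentations 83 × 0.23 = 19.09
  Final exam 61 × 0.06 = 3.66
  Peer review 52 × 0.1 = 5.2
  Participation 59 × 0.07 = 4.13
  Midterm exam 76 × 0.06 = 4.56
Sum = 66.23
66.23 is ≥ 66 and < 87 → Proficient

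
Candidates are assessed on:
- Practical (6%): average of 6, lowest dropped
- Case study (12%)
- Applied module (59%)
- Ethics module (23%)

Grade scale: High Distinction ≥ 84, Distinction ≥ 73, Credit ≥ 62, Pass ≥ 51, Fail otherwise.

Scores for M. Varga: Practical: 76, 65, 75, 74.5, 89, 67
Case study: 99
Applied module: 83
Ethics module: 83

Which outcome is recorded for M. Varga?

High Distinction

Practical: drop 65 → average of remaining 5 = 381.5/5 = 76.3
Weighted total:
  Practical 76.3 × 0.06 = 4.578
  Case study 99 × 0.12 = 11.88
  Applied module 83 × 0.59 = 48.97
  Ethics module 83 × 0.23 = 19.09
Sum = 84.518
84.518 ≥ 84 → High Distinction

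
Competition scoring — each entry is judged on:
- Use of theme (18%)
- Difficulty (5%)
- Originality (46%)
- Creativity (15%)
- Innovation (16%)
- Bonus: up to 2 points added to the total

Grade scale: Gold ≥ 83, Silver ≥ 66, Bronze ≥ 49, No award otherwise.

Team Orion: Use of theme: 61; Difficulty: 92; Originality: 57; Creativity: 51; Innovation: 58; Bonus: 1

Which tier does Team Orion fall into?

Weighted total:
  Use of theme 61 × 0.18 = 10.98
  Difficulty 92 × 0.05 = 4.6
  Originality 57 × 0.46 = 26.22
  Creativity 51 × 0.15 = 7.65
  Innovation 58 × 0.16 = 9.28
Sum = 58.73
Bonus: 58.73 + 1 = 59.73
59.73 is ≥ 49 and < 66 → Bronze

Bronze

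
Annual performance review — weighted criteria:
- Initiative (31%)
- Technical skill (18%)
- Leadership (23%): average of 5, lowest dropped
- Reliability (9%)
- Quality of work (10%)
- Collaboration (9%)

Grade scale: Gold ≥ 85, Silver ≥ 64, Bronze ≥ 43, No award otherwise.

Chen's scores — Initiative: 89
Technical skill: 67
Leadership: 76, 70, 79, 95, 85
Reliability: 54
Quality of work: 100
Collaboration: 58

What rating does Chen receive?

Leadership: drop 70 → average of remaining 4 = 335/4 = 83.75
Weighted total:
  Initiative 89 × 0.31 = 27.59
  Technical skill 67 × 0.18 = 12.06
  Leadership 83.75 × 0.23 = 19.2625
  Reliability 54 × 0.09 = 4.86
  Quality of work 100 × 0.1 = 10
  Collaboration 58 × 0.09 = 5.22
Sum = 78.9925
78.9925 is ≥ 64 and < 85 → Silver

Silver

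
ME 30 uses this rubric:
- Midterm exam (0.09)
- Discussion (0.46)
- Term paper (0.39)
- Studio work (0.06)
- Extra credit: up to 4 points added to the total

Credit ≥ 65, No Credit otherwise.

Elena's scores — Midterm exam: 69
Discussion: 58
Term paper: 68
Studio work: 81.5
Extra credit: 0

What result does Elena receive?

No Credit

Weighted total:
  Midterm exam 69 × 0.09 = 6.21
  Discussion 58 × 0.46 = 26.68
  Term paper 68 × 0.39 = 26.52
  Studio work 81.5 × 0.06 = 4.89
Sum = 64.3
Extra credit: 64.3 + 0 = 64.3
64.3 < 65 → No Credit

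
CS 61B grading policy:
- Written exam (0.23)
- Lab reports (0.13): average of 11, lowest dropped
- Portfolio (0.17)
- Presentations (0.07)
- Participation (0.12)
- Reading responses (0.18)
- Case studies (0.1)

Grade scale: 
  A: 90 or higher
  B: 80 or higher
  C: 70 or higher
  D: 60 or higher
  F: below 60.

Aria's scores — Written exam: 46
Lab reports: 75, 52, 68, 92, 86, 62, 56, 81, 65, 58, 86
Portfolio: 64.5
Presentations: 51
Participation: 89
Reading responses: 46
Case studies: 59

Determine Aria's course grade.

Lab reports: drop 52 → average of remaining 10 = 729/10 = 72.9
Weighted total:
  Written exam 46 × 0.23 = 10.58
  Lab reports 72.9 × 0.13 = 9.477
  Portfolio 64.5 × 0.17 = 10.965
  Presentations 51 × 0.07 = 3.57
  Participation 89 × 0.12 = 10.68
  Reading responses 46 × 0.18 = 8.28
  Case studies 59 × 0.1 = 5.9
Sum = 59.452
59.452 < 60 → F

F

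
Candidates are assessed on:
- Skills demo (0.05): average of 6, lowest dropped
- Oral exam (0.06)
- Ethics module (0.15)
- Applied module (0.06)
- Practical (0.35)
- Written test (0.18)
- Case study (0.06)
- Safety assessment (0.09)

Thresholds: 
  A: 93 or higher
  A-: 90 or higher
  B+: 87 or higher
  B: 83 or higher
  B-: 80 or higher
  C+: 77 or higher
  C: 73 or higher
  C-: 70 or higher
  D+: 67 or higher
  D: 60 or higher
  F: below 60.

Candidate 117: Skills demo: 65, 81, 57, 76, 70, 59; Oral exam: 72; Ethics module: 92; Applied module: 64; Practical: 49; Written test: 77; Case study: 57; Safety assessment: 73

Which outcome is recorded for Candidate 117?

D

Skills demo: drop 57 → average of remaining 5 = 351/5 = 70.2
Weighted total:
  Skills demo 70.2 × 0.05 = 3.51
  Oral exam 72 × 0.06 = 4.32
  Ethics module 92 × 0.15 = 13.8
  Applied module 64 × 0.06 = 3.84
  Practical 49 × 0.35 = 17.15
  Written test 77 × 0.18 = 13.86
  Case study 57 × 0.06 = 3.42
  Safety assessment 73 × 0.09 = 6.57
Sum = 66.47
66.47 is ≥ 60 and < 67 → D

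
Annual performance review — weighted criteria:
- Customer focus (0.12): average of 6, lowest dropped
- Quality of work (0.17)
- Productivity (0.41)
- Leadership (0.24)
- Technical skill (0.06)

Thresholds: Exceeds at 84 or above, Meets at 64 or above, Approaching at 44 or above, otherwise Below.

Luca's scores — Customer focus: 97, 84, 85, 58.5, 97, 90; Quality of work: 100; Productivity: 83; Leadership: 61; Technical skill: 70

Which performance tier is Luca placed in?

Customer focus: drop 58.5 → average of remaining 5 = 453/5 = 90.6
Weighted total:
  Customer focus 90.6 × 0.12 = 10.872
  Quality of work 100 × 0.17 = 17
  Productivity 83 × 0.41 = 34.03
  Leadership 61 × 0.24 = 14.64
  Technical skill 70 × 0.06 = 4.2
Sum = 80.742
80.742 is ≥ 64 and < 84 → Meets

Meets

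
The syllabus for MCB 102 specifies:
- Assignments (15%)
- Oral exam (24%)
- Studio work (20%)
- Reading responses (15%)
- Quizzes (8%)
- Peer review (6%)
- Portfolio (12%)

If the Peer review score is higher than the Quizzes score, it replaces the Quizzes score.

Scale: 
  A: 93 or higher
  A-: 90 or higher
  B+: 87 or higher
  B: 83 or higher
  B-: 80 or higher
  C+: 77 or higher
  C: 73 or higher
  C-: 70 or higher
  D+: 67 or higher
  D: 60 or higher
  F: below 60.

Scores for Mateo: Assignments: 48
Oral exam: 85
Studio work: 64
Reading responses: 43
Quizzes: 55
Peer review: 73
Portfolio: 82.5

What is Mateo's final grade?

Peer review (73) > Quizzes (55), so Quizzes counts as 73.
Weighted total:
  Assignments 48 × 0.15 = 7.2
  Oral exam 85 × 0.24 = 20.4
  Studio work 64 × 0.2 = 12.8
  Reading responses 43 × 0.15 = 6.45
  Quizzes 73 × 0.08 = 5.84
  Peer review 73 × 0.06 = 4.38
  Portfolio 82.5 × 0.12 = 9.9
Sum = 66.97
66.97 is ≥ 60 and < 67 → D

D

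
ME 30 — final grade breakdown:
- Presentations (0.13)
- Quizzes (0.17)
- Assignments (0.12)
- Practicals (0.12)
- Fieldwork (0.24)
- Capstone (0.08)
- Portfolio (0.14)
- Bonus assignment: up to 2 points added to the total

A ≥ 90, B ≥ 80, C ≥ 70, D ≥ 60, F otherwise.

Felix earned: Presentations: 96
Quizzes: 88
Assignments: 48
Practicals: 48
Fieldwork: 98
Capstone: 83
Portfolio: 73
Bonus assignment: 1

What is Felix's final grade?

Weighted total:
  Presentations 96 × 0.13 = 12.48
  Quizzes 88 × 0.17 = 14.96
  Assignments 48 × 0.12 = 5.76
  Practicals 48 × 0.12 = 5.76
  Fieldwork 98 × 0.24 = 23.52
  Capstone 83 × 0.08 = 6.64
  Portfolio 73 × 0.14 = 10.22
Sum = 79.34
Bonus assignment: 79.34 + 1 = 80.34
80.34 is ≥ 80 and < 90 → B

B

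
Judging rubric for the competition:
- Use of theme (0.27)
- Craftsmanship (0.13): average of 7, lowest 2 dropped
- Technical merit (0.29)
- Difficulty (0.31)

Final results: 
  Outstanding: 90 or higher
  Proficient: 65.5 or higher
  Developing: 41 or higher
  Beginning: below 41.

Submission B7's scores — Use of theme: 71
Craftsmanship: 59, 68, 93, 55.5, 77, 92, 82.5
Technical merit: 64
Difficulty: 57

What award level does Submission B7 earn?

Proficient

Craftsmanship: drop 55.5, 59 → average of remaining 5 = 412.5/5 = 82.5
Weighted total:
  Use of theme 71 × 0.27 = 19.17
  Craftsmanship 82.5 × 0.13 = 10.725
  Technical merit 64 × 0.29 = 18.56
  Difficulty 57 × 0.31 = 17.67
Sum = 66.125
66.125 is ≥ 65.5 and < 90 → Proficient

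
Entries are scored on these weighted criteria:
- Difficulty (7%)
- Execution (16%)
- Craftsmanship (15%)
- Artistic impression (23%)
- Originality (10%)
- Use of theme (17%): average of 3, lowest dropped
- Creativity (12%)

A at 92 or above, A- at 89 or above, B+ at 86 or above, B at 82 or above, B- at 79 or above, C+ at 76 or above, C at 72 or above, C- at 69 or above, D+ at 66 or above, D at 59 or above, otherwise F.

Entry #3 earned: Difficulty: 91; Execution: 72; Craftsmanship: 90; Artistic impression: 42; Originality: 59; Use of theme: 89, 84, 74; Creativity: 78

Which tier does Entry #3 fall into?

Use of theme: drop 74 → average of remaining 2 = 173/2 = 86.5
Weighted total:
  Difficulty 91 × 0.07 = 6.37
  Execution 72 × 0.16 = 11.52
  Craftsmanship 90 × 0.15 = 13.5
  Artistic impression 42 × 0.23 = 9.66
  Originality 59 × 0.1 = 5.9
  Use of theme 86.5 × 0.17 = 14.705
  Creativity 78 × 0.12 = 9.36
Sum = 71.015
71.015 is ≥ 69 and < 72 → C-

C-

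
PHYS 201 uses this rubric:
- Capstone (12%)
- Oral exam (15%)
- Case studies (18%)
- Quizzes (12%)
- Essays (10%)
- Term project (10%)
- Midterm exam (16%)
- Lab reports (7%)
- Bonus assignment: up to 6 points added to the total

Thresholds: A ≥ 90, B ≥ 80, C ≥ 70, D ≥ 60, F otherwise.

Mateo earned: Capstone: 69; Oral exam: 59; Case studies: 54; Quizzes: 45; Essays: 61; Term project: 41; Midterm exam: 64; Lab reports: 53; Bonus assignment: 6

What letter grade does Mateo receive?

D

Weighted total:
  Capstone 69 × 0.12 = 8.28
  Oral exam 59 × 0.15 = 8.85
  Case studies 54 × 0.18 = 9.72
  Quizzes 45 × 0.12 = 5.4
  Essays 61 × 0.1 = 6.1
  Term project 41 × 0.1 = 4.1
  Midterm exam 64 × 0.16 = 10.24
  Lab reports 53 × 0.07 = 3.71
Sum = 56.4
Bonus assignment: 56.4 + 6 = 62.4
62.4 is ≥ 60 and < 70 → D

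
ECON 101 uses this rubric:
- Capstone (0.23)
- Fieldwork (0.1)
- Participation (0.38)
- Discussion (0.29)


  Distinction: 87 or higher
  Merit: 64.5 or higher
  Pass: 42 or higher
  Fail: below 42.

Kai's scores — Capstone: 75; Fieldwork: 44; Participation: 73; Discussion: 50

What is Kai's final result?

Pass

Weighted total:
  Capstone 75 × 0.23 = 17.25
  Fieldwork 44 × 0.1 = 4.4
  Participation 73 × 0.38 = 27.74
  Discussion 50 × 0.29 = 14.5
Sum = 63.89
63.89 is ≥ 42 and < 64.5 → Pass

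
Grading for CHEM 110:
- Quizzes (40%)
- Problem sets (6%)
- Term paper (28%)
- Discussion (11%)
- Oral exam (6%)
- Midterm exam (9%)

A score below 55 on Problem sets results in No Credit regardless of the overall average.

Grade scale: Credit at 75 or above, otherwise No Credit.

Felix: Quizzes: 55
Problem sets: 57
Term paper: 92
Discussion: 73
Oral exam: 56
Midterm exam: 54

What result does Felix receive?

No Credit

Problem sets score 57 ≥ 55: minimum met.
Weighted total:
  Quizzes 55 × 0.4 = 22
  Problem sets 57 × 0.06 = 3.42
  Term paper 92 × 0.28 = 25.76
  Discussion 73 × 0.11 = 8.03
  Oral exam 56 × 0.06 = 3.36
  Midterm exam 54 × 0.09 = 4.86
Sum = 67.43
67.43 < 75 → No Credit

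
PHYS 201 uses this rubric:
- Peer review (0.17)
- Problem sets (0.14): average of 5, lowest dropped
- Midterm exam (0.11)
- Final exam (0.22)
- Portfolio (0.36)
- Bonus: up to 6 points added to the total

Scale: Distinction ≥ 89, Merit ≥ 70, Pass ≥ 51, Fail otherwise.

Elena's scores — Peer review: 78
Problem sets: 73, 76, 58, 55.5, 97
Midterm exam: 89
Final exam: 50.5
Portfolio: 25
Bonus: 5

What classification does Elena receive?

Problem sets: drop 55.5 → average of remaining 4 = 304/4 = 76
Weighted total:
  Peer review 78 × 0.17 = 13.26
  Problem sets 76 × 0.14 = 10.64
  Midterm exam 89 × 0.11 = 9.79
  Final exam 50.5 × 0.22 = 11.11
  Portfolio 25 × 0.36 = 9
Sum = 53.8
Bonus: 53.8 + 5 = 58.8
58.8 is ≥ 51 and < 70 → Pass

Pass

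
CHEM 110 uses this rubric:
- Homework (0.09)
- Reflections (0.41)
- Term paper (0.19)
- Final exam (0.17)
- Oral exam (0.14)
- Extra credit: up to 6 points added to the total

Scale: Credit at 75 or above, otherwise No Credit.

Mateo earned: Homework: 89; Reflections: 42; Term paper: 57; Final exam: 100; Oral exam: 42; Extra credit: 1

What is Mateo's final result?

Weighted total:
  Homework 89 × 0.09 = 8.01
  Reflections 42 × 0.41 = 17.22
  Term paper 57 × 0.19 = 10.83
  Final exam 100 × 0.17 = 17
  Oral exam 42 × 0.14 = 5.88
Sum = 58.94
Extra credit: 58.94 + 1 = 59.94
59.94 < 75 → No Credit

No Credit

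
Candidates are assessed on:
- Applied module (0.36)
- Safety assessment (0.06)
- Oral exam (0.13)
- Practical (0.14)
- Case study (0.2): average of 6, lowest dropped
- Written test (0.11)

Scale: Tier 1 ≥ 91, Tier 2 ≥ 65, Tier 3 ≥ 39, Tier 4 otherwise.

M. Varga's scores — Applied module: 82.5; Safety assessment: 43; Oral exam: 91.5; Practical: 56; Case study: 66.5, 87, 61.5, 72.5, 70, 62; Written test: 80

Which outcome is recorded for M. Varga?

Case study: drop 61.5 → average of remaining 5 = 358/5 = 71.6
Weighted total:
  Applied module 82.5 × 0.36 = 29.7
  Safety assessment 43 × 0.06 = 2.58
  Oral exam 91.5 × 0.13 = 11.895
  Practical 56 × 0.14 = 7.84
  Case study 71.6 × 0.2 = 14.32
  Written test 80 × 0.11 = 8.8
Sum = 75.135
75.135 is ≥ 65 and < 91 → Tier 2

Tier 2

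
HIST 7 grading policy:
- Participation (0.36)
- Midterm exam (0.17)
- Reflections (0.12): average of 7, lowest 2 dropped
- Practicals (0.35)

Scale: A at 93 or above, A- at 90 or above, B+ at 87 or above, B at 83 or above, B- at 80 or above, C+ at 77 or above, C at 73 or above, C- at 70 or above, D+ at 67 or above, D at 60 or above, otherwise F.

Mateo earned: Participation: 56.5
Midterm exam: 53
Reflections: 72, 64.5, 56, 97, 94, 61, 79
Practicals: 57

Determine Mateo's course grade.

F

Reflections: drop 56, 61 → average of remaining 5 = 406.5/5 = 81.3
Weighted total:
  Participation 56.5 × 0.36 = 20.34
  Midterm exam 53 × 0.17 = 9.01
  Reflections 81.3 × 0.12 = 9.756
  Practicals 57 × 0.35 = 19.95
Sum = 59.056
59.056 < 60 → F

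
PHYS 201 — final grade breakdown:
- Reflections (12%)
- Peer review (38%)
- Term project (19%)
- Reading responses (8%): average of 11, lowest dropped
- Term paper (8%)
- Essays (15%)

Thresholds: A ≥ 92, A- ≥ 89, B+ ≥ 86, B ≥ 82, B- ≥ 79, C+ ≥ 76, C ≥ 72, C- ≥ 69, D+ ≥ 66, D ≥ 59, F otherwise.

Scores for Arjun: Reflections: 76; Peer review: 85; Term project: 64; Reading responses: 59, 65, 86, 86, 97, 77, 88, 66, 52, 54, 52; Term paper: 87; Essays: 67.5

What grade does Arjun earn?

C+

Reading responses: drop 52 → average of remaining 10 = 730/10 = 73
Weighted total:
  Reflections 76 × 0.12 = 9.12
  Peer review 85 × 0.38 = 32.3
  Term project 64 × 0.19 = 12.16
  Reading responses 73 × 0.08 = 5.84
  Term paper 87 × 0.08 = 6.96
  Essays 67.5 × 0.15 = 10.125
Sum = 76.505
76.505 is ≥ 76 and < 79 → C+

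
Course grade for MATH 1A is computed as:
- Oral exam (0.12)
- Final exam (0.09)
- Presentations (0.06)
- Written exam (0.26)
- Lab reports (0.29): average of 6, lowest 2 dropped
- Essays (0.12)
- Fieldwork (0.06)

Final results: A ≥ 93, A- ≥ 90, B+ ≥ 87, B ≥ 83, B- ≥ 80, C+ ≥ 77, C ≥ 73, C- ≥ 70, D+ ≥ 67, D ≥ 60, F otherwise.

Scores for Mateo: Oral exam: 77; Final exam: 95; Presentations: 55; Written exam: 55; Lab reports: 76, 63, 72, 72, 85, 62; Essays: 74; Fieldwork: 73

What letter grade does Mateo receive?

Lab reports: drop 62, 63 → average of remaining 4 = 305/4 = 76.25
Weighted total:
  Oral exam 77 × 0.12 = 9.24
  Final exam 95 × 0.09 = 8.55
  Presentations 55 × 0.06 = 3.3
  Written exam 55 × 0.26 = 14.3
  Lab reports 76.25 × 0.29 = 22.1125
  Essays 74 × 0.12 = 8.88
  Fieldwork 73 × 0.06 = 4.38
Sum = 70.7625
70.7625 is ≥ 70 and < 73 → C-

C-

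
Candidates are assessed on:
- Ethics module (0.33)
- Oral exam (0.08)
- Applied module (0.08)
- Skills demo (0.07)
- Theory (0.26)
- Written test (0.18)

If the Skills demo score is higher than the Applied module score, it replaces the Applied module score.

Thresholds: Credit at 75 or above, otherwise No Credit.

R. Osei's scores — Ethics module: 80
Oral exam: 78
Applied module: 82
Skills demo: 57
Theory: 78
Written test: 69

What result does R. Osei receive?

Skills demo (57) ≤ Applied module (82), so Applied module stays at 82.
Weighted total:
  Ethics module 80 × 0.33 = 26.4
  Oral exam 78 × 0.08 = 6.24
  Applied module 82 × 0.08 = 6.56
  Skills demo 57 × 0.07 = 3.99
  Theory 78 × 0.26 = 20.28
  Written test 69 × 0.18 = 12.42
Sum = 75.89
75.89 ≥ 75 → Credit

Credit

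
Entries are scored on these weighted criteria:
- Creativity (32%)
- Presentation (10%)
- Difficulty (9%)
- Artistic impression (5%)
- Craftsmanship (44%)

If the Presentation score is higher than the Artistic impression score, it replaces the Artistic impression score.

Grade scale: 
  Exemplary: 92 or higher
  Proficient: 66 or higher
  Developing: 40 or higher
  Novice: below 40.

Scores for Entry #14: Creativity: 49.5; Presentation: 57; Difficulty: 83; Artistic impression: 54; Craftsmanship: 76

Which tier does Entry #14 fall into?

Developing

Presentation (57) > Artistic impression (54), so Artistic impression counts as 57.
Weighted total:
  Creativity 49.5 × 0.32 = 15.84
  Presentation 57 × 0.1 = 5.7
  Difficulty 83 × 0.09 = 7.47
  Artistic impression 57 × 0.05 = 2.85
  Craftsmanship 76 × 0.44 = 33.44
Sum = 65.3
65.3 is ≥ 40 and < 66 → Developing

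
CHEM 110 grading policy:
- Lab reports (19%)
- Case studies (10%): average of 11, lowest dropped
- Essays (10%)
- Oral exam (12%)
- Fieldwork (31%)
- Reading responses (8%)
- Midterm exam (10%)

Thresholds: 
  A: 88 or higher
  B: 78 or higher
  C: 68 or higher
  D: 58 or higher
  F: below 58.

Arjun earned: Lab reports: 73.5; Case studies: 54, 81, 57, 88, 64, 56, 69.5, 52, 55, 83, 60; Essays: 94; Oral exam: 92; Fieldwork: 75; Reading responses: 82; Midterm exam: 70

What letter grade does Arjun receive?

C

Case studies: drop 52 → average of remaining 10 = 667.5/10 = 66.75
Weighted total:
  Lab reports 73.5 × 0.19 = 13.965
  Case studies 66.75 × 0.1 = 6.675
  Essays 94 × 0.1 = 9.4
  Oral exam 92 × 0.12 = 11.04
  Fieldwork 75 × 0.31 = 23.25
  Reading responses 82 × 0.08 = 6.56
  Midterm exam 70 × 0.1 = 7
Sum = 77.89
77.89 is ≥ 68 and < 78 → C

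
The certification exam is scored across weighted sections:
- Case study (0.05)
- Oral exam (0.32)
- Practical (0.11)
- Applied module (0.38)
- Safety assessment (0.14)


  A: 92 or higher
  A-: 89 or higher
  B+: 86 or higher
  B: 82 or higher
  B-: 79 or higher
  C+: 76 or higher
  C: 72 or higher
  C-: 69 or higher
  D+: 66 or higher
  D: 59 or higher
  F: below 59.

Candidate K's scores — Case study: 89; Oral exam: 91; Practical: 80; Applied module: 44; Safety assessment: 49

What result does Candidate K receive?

Weighted total:
  Case study 89 × 0.05 = 4.45
  Oral exam 91 × 0.32 = 29.12
  Practical 80 × 0.11 = 8.8
  Applied module 44 × 0.38 = 16.72
  Safety assessment 49 × 0.14 = 6.86
Sum = 65.95
65.95 is ≥ 59 and < 66 → D

D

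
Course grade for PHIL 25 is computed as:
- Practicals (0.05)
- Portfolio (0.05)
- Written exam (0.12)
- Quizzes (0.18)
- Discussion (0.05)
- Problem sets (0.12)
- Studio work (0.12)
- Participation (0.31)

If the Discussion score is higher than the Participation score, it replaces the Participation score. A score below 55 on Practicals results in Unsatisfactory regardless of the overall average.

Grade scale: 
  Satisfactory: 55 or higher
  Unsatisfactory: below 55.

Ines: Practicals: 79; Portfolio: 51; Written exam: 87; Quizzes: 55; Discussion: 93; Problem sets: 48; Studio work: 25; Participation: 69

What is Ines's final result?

Discussion (93) > Participation (69), so Participation counts as 93.
Practicals score 79 ≥ 55: minimum met.
Weighted total:
  Practicals 79 × 0.05 = 3.95
  Portfolio 51 × 0.05 = 2.55
  Written exam 87 × 0.12 = 10.44
  Quizzes 55 × 0.18 = 9.9
  Discussion 93 × 0.05 = 4.65
  Problem sets 48 × 0.12 = 5.76
  Studio work 25 × 0.12 = 3
  Participation 93 × 0.31 = 28.83
Sum = 69.08
69.08 ≥ 55 → Satisfactory

Satisfactory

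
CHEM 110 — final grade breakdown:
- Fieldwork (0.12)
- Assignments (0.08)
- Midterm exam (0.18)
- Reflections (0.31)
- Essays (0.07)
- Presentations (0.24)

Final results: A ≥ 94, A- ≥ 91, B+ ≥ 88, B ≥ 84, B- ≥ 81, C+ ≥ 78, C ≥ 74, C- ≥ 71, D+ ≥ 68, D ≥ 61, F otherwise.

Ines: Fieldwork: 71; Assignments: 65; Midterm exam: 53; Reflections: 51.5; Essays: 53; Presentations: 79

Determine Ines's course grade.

Weighted total:
  Fieldwork 71 × 0.12 = 8.52
  Assignments 65 × 0.08 = 5.2
  Midterm exam 53 × 0.18 = 9.54
  Reflections 51.5 × 0.31 = 15.965
  Essays 53 × 0.07 = 3.71
  Presentations 79 × 0.24 = 18.96
Sum = 61.895
61.895 is ≥ 61 and < 68 → D

D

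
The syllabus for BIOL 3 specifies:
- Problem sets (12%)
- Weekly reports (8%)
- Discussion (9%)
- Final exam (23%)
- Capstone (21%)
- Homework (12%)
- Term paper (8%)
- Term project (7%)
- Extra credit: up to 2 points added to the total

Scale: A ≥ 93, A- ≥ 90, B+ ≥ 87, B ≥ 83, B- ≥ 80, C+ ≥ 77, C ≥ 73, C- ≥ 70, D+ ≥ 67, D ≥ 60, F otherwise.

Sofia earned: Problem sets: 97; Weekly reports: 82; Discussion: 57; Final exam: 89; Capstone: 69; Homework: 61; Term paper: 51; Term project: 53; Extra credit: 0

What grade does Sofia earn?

C

Weighted total:
  Problem sets 97 × 0.12 = 11.64
  Weekly reports 82 × 0.08 = 6.56
  Discussion 57 × 0.09 = 5.13
  Final exam 89 × 0.23 = 20.47
  Capstone 69 × 0.21 = 14.49
  Homework 61 × 0.12 = 7.32
  Term paper 51 × 0.08 = 4.08
  Term project 53 × 0.07 = 3.71
Sum = 73.4
Extra credit: 73.4 + 0 = 73.4
73.4 is ≥ 73 and < 77 → C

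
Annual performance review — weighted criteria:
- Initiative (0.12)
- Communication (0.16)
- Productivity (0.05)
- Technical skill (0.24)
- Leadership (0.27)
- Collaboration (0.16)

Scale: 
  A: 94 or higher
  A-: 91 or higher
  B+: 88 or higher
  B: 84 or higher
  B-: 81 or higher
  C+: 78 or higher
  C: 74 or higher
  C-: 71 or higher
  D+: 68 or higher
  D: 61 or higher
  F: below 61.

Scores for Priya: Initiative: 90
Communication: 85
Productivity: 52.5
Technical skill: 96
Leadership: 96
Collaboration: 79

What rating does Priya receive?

B+

Weighted total:
  Initiative 90 × 0.12 = 10.8
  Communication 85 × 0.16 = 13.6
  Productivity 52.5 × 0.05 = 2.625
  Technical skill 96 × 0.24 = 23.04
  Leadership 96 × 0.27 = 25.92
  Collaboration 79 × 0.16 = 12.64
Sum = 88.625
88.625 is ≥ 88 and < 91 → B+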